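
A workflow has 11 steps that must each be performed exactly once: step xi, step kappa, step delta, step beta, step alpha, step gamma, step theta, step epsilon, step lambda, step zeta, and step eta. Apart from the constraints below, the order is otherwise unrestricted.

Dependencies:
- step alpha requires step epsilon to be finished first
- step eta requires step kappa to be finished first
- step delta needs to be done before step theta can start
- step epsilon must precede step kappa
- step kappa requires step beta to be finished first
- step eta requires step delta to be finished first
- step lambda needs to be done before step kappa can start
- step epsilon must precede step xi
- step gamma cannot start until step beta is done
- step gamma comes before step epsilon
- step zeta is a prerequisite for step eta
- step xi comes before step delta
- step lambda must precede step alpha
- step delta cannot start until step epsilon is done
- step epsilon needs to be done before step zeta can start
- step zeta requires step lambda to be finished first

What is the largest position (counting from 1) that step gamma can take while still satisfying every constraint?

Every step that must follow step gamma has to come after it. Tracing all chains starting from step gamma, those steps are: step xi, step kappa, step delta, step alpha, step theta, step epsilon, step zeta, step eta — 8 in total.
So at least 8 steps follow step gamma, putting step gamma no later than position 3. That position is achievable by scheduling everything else first.

3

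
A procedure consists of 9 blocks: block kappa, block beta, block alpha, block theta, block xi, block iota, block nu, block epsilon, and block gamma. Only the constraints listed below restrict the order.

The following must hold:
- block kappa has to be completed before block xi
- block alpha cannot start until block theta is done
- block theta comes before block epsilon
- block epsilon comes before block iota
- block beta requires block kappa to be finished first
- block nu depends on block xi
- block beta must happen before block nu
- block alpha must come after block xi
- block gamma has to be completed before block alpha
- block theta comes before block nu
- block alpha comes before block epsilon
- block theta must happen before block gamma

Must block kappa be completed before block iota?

Tracing the constraints gives a chain: block kappa → block xi → block alpha → block epsilon → block iota.
That forces block kappa before block iota in every valid schedule.

Yes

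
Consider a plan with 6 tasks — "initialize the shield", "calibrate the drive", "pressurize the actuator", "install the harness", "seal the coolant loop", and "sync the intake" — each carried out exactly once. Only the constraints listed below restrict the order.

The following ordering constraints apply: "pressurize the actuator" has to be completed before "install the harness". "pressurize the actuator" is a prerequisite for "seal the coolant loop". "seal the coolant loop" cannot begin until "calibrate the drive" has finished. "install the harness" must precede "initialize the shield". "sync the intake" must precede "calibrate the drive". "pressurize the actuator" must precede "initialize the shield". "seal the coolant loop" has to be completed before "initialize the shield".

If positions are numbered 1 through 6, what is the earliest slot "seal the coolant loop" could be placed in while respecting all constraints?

Every task that must precede "seal the coolant loop" has to come before it. Tracing all chains that end at "seal the coolant loop", those tasks are: "calibrate the drive", "pressurize the actuator", "sync the intake" — 3 in total.
With 3 mandatory predecessors, the earliest "seal the coolant loop" can sit is position 3+1 = 4, and placing just those 3 first achieves it.

4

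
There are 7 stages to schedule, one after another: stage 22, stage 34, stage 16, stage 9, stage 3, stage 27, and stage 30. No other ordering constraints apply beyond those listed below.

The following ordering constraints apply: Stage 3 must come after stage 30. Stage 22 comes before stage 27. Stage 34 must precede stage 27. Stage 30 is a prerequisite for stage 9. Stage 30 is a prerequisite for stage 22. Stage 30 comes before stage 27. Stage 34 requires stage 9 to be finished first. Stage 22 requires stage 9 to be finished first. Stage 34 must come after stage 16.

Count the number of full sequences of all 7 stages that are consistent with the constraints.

40

2 stages have no prerequisites (stage 16, stage 30), so any of them could come first.
Enumerating by repeatedly choosing an available stage (one whose prerequisites are all placed) gives 40 distinct complete orderings.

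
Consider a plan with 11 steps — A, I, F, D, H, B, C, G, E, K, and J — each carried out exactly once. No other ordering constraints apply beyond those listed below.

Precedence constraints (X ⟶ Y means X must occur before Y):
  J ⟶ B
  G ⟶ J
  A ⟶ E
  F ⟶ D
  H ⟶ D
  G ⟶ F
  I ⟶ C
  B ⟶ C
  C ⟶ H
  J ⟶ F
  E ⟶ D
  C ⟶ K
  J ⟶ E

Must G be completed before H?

Tracing the constraints gives a chain: G → J → B → C → H.
That forces G before H in every valid schedule.

Yes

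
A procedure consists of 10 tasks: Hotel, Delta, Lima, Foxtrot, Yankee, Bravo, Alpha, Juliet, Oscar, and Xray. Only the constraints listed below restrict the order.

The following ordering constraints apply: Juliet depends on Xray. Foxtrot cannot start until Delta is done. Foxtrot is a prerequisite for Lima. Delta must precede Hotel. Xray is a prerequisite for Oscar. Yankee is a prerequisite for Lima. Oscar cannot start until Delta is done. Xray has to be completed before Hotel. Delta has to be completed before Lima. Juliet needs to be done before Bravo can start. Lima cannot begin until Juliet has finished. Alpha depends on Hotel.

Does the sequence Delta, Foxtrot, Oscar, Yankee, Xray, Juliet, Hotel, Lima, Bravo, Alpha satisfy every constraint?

No

The sequence places Oscar ahead of Xray.
That contradicts the constraint that Xray must precede Oscar.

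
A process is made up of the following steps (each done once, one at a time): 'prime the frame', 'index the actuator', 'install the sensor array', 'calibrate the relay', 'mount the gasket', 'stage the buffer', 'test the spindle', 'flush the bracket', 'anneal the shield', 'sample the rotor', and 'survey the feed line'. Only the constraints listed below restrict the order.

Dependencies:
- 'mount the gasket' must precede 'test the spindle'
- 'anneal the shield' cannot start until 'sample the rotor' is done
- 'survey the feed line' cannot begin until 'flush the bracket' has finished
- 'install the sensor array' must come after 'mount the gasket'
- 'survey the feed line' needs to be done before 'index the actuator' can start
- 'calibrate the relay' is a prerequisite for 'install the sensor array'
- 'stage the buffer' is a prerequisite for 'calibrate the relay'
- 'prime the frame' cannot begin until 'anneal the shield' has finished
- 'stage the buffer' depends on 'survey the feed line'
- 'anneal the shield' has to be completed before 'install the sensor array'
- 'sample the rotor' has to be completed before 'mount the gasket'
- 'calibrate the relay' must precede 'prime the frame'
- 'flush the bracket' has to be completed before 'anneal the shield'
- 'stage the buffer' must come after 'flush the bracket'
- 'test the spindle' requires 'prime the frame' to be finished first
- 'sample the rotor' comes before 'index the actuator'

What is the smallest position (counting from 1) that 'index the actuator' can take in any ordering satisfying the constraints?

Working backwards through the constraints from 'index the actuator', its full set of required predecessors is 'flush the bracket', 'sample the rotor', 'survey the feed line' — 3 of them.
So at minimum 3 steps come before 'index the actuator', putting 'index the actuator' no earlier than position 4. That position is achievable by scheduling exactly those predecessors first.

4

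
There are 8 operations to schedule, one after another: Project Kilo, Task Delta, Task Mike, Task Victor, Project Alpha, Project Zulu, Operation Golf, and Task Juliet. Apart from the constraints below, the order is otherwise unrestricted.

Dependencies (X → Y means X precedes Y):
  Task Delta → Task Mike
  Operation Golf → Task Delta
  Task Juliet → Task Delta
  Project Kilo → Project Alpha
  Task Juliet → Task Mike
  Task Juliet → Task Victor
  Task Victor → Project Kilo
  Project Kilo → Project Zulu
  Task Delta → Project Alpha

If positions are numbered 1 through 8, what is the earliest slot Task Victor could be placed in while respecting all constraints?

2

The only operation forced before Task Victor (directly or transitively) is Task Juliet.
With 1 mandatory predecessor, the earliest Task Victor can sit is position 1+1 = 2, and placing just that one first achieves it.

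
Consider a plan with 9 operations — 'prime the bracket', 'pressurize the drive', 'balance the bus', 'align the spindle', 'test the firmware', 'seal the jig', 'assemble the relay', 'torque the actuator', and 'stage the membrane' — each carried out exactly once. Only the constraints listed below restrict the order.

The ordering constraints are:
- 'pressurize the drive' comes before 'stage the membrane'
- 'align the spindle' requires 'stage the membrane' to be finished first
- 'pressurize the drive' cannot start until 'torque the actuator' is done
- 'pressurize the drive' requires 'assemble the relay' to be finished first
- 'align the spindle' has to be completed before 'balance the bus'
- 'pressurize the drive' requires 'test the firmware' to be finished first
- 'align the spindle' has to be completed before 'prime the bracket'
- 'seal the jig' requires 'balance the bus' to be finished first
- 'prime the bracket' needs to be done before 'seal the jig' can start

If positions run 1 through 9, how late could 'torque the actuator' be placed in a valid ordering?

Every operation that must follow 'torque the actuator' has to come after it. Tracing all chains starting from 'torque the actuator', those operations are: 'prime the bracket', 'pressurize the drive', 'balance the bus', 'align the spindle', 'seal the jig', 'stage the membrane' — 6 in total.
So at least 6 operations follow 'torque the actuator', putting 'torque the actuator' no later than position 3. That position is achievable by scheduling everything else first.

3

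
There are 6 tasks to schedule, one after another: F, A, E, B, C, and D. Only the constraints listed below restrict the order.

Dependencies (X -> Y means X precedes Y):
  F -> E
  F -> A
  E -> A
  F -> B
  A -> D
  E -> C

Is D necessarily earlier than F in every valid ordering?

No

The constraints actually force F before D (via F → A → D), not the other way around.
So D does not have to come before F — it cannot.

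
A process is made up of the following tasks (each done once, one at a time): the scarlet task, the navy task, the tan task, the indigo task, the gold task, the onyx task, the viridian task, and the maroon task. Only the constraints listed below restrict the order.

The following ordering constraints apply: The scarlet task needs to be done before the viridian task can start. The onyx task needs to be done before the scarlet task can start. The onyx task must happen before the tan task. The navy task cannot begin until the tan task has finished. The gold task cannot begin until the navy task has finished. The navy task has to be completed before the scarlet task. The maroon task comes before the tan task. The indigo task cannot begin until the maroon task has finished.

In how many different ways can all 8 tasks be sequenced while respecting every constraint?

2 tasks have no prerequisites (the onyx task, the maroon task), so any of them could come first.
Counting all ways to extend the partial order to a total order gives 39.

39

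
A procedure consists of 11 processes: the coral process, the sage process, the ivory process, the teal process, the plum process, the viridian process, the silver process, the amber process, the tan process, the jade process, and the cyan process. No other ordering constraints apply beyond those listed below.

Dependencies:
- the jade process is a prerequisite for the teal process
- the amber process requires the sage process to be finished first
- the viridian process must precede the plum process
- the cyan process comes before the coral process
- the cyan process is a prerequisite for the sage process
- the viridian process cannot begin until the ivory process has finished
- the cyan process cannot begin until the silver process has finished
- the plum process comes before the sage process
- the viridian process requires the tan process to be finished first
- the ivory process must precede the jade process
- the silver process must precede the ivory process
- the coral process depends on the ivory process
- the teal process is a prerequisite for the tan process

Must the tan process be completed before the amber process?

Chaining the stated constraints: the tan process → the viridian process → the plum process → the sage process → the amber process.
That forces the tan process before the amber process in every valid schedule.

Yes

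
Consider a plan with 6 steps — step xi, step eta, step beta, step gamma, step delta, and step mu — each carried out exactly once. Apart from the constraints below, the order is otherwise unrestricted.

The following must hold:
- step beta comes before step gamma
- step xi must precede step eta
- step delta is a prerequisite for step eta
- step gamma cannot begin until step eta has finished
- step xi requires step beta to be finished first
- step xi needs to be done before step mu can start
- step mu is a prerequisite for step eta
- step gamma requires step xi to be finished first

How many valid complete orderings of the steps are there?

2 steps have no prerequisites (step beta, step delta), so any of them could come first.
Systematically extending each partial ordering one step at a time and counting, there are 4 complete orderings.

4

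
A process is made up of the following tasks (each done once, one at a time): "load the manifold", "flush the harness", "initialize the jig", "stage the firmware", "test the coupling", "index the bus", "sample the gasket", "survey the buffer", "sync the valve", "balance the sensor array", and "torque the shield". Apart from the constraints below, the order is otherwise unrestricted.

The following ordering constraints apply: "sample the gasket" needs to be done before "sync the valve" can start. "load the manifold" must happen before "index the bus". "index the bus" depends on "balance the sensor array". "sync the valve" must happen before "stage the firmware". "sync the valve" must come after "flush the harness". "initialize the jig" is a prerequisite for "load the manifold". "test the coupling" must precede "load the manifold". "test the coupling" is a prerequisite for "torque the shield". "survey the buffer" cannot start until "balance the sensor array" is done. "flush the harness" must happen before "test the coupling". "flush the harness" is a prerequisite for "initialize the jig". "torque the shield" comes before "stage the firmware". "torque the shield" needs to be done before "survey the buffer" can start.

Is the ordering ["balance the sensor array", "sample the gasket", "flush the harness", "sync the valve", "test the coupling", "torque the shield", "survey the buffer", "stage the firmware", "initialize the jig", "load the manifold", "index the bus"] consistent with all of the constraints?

Yes

Every stated constraint is respected: "balance the sensor array" sits at position 1, ahead of "index the bus" at position 11, and each of the other listed pairs likewise has the predecessor earlier in the sequence.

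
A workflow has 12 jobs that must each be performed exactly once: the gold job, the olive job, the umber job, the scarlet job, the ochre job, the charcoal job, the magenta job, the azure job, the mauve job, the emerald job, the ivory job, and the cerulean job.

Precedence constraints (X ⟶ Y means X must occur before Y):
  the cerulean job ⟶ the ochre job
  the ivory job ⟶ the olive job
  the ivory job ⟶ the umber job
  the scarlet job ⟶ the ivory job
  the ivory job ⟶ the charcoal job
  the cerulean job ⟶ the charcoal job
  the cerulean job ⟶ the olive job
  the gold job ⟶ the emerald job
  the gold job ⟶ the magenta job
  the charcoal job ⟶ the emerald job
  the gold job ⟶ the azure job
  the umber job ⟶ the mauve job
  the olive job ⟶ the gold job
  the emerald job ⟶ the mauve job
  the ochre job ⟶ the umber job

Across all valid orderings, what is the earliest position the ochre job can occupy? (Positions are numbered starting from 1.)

The only job forced before the ochre job (directly or transitively) is the cerulean job.
With 1 mandatory predecessor, the earliest the ochre job can sit is position 1+1 = 2, and placing just that one first achieves it.

2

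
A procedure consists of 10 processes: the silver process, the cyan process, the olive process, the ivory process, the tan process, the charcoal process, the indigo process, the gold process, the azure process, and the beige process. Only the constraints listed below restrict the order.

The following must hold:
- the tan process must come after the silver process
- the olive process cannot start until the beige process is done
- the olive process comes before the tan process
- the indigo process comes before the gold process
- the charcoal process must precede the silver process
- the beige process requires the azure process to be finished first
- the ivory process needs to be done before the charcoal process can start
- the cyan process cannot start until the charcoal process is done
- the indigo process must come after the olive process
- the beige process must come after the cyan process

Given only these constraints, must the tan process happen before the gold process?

No

No chain of constraints connects the tan process to the gold process in either direction.
So the tan process can come before the gold process or after — it is not forced.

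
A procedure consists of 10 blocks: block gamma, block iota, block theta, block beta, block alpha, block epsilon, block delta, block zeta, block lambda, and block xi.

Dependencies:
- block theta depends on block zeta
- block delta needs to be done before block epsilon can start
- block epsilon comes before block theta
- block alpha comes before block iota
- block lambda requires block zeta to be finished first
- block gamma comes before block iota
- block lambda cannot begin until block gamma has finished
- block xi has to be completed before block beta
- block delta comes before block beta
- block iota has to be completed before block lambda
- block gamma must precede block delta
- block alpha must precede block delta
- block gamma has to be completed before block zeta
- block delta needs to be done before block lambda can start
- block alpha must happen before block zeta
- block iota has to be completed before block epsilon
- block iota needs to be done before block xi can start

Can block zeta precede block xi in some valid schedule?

Yes

No chain of constraints runs from block xi to block zeta, so block xi is not required to come first.
So a valid ordering placing block zeta earlier than block xi exists.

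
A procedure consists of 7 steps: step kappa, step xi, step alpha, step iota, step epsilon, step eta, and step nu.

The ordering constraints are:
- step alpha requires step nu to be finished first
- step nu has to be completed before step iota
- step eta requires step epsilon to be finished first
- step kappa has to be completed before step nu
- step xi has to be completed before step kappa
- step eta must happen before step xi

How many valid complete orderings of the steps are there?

Only step epsilon has no prerequisites, so it must go first.
Counting all ways to extend the partial order to a total order gives 2.

2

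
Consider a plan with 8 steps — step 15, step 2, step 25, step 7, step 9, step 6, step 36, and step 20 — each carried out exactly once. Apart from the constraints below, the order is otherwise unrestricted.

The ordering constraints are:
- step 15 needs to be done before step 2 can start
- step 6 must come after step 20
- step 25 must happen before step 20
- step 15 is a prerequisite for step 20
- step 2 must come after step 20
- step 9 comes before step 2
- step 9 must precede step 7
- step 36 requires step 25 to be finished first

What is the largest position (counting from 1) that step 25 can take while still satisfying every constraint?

The steps that are forced after step 25, directly or by a chain of constraints, are step 2, step 6, step 36, step 20. That's 4 steps.
With 4 mandatory successors out of 8 steps total, the latest slot for step 25 is 8−4 = 4, and it's reachable by doing all non-successors before step 25.

4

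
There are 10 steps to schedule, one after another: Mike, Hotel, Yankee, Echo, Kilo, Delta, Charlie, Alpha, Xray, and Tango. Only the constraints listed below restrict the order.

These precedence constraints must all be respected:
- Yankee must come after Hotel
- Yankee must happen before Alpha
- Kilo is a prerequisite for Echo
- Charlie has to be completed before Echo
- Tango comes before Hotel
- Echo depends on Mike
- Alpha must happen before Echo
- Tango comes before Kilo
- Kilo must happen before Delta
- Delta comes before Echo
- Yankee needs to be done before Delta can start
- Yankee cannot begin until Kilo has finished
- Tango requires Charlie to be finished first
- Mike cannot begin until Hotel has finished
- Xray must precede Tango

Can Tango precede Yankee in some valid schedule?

Yes

The constraints force Tango before Yankee, so yes — every valid ordering has Tango earlier.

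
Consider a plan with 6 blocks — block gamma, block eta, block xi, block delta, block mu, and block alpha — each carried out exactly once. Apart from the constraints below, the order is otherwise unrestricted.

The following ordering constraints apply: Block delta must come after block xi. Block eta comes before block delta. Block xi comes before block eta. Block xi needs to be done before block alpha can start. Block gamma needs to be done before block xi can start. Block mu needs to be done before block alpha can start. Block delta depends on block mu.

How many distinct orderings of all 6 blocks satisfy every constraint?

The blocks with no prerequisites are block gamma, block mu; any of them can be placed first.
Enumerating by repeatedly choosing an available block (one whose prerequisites are all placed) gives 11 distinct complete orderings.

11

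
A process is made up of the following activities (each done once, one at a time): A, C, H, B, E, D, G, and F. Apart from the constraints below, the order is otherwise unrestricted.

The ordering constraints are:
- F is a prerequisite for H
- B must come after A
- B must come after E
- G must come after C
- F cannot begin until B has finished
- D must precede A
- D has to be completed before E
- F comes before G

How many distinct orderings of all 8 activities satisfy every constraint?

26

The activities with no prerequisites are C, D; any of them can be placed first.
Systematically extending each partial ordering one activity at a time and counting, there are 26 complete orderings.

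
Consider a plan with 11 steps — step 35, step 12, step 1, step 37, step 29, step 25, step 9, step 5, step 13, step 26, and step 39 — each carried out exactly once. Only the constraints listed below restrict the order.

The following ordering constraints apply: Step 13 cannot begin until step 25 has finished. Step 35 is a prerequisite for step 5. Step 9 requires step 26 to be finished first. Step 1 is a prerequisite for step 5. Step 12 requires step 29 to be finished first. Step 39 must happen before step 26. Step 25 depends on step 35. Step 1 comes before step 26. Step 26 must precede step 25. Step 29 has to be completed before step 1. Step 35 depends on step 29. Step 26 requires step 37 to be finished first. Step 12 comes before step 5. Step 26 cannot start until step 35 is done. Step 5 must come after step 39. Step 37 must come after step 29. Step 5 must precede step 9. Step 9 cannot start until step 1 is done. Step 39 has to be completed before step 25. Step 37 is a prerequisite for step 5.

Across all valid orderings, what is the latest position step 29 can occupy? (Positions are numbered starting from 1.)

2

The steps that are forced after step 29, directly or by a chain of constraints, are step 35, step 12, step 1, step 37, step 25, step 9, step 5, step 13, step 26. That's 9 steps.
So at least 9 steps follow step 29, putting step 29 no later than position 2. That position is achievable by scheduling everything else first.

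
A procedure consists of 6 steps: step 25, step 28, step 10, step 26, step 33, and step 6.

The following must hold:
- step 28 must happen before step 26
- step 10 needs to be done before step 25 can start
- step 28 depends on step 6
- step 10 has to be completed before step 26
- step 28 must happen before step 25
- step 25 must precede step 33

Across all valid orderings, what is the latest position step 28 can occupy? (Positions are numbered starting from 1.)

Following every chain forward from step 28, the steps that must come later are step 25, step 26, step 33 — 3 of them.
So at least 3 steps follow step 28, putting step 28 no later than position 3. That position is achievable by scheduling everything else first.

3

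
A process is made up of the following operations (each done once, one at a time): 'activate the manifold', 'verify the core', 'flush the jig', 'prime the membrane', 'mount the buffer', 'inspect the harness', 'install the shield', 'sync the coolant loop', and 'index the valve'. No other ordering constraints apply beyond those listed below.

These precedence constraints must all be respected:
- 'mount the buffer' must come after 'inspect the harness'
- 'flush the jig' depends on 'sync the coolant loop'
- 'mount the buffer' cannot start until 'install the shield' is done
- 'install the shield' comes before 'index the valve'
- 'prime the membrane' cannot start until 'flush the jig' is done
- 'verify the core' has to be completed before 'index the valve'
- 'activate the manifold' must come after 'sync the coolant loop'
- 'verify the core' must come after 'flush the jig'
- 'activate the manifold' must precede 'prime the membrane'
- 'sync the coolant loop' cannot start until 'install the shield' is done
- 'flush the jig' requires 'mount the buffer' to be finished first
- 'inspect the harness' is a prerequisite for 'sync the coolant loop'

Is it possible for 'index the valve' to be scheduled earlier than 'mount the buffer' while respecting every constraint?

Following 'mount the buffer' → 'flush the jig' → 'verify the core' → 'index the valve', 'mount the buffer' must precede 'index the valve' in every valid ordering.
So no valid ordering can have 'index the valve' before 'mount the buffer'.

No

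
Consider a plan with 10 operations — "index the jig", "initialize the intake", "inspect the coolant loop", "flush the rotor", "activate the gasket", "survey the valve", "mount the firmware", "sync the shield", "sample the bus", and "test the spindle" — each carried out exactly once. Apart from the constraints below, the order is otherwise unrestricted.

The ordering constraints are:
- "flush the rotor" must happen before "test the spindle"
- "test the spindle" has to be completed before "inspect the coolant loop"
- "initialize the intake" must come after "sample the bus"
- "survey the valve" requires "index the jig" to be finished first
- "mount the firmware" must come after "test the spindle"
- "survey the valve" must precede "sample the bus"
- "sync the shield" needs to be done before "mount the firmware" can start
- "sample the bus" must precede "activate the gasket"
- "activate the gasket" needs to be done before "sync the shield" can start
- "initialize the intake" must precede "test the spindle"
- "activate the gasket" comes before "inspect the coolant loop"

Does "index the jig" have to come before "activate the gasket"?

There is a constraint chain "index the jig" → "survey the valve" → "sample the bus" → "activate the gasket".
Hence "index the jig" necessarily comes before "activate the gasket".

Yes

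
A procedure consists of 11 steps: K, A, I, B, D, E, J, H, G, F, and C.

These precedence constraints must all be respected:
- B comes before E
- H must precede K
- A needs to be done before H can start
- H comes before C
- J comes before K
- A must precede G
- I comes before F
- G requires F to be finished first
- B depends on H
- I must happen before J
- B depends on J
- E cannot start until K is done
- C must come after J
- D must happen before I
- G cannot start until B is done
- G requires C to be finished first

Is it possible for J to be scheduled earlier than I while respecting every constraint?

There is a dependency chain I → J, so J always comes after I.
So no valid ordering can have J before I.

No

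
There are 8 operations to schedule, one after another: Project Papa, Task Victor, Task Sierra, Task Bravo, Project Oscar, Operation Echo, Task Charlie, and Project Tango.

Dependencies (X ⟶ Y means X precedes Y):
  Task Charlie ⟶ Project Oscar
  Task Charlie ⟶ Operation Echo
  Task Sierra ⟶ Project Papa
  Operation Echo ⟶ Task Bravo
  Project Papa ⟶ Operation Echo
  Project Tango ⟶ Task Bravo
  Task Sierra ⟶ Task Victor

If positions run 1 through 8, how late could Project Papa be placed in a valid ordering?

6

The operations that are forced after Project Papa, directly or by a chain of constraints, are Task Bravo, Operation Echo. That's 2 operations.
So at least 2 operations follow Project Papa, putting Project Papa no later than position 6. That position is achievable by scheduling everything else first.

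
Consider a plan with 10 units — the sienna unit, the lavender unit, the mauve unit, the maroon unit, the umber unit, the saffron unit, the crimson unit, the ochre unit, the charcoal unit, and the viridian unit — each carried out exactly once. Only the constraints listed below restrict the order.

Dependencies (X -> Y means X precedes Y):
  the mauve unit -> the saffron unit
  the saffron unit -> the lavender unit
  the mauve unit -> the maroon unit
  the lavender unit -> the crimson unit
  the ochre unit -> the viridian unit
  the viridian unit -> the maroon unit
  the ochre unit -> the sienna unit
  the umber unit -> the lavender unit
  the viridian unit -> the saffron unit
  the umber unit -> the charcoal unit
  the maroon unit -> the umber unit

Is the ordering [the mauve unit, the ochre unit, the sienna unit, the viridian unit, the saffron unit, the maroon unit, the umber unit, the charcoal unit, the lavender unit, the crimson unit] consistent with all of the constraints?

Every stated constraint is respected: the mauve unit sits at position 1, ahead of the maroon unit at position 6, and each of the other listed pairs likewise has the predecessor earlier in the sequence.

Yes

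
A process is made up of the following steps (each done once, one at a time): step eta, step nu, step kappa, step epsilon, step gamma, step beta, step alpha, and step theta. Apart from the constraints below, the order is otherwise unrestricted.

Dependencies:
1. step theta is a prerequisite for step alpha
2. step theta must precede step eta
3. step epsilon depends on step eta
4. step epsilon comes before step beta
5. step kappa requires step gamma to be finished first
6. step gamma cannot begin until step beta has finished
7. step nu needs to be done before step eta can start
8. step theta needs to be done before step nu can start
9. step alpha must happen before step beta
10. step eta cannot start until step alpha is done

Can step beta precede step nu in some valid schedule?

There is a dependency chain step nu → step eta → step epsilon → step beta, so step beta always comes after step nu.
So no valid ordering can have step beta before step nu.

No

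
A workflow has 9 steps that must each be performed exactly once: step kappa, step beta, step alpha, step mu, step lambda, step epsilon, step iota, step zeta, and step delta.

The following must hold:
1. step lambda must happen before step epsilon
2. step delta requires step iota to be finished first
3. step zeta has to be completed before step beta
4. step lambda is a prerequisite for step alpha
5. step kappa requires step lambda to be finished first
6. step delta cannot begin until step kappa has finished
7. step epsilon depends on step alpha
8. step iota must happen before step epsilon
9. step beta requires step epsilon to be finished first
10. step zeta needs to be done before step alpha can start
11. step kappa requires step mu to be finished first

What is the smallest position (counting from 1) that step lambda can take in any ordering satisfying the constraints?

Step lambda has no prerequisites at all, so it can go in position 1.

1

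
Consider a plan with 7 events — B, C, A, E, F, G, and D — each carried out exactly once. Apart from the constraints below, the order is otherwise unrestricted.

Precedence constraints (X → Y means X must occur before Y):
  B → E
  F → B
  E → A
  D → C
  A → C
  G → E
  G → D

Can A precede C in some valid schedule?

Yes

A is actually forced before C by the constraints, so certainly some valid ordering has A first.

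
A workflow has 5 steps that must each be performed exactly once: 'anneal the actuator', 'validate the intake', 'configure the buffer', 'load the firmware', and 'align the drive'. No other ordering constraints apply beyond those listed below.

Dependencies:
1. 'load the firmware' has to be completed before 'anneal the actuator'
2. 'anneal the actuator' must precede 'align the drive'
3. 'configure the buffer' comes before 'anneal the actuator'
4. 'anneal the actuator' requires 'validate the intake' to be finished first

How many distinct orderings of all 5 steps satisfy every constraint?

The steps with no prerequisites are 'validate the intake', 'configure the buffer', 'load the firmware'; any of them can be placed first.
Enumerating by repeatedly choosing an available step (one whose prerequisites are all placed) gives 6 distinct complete orderings.

6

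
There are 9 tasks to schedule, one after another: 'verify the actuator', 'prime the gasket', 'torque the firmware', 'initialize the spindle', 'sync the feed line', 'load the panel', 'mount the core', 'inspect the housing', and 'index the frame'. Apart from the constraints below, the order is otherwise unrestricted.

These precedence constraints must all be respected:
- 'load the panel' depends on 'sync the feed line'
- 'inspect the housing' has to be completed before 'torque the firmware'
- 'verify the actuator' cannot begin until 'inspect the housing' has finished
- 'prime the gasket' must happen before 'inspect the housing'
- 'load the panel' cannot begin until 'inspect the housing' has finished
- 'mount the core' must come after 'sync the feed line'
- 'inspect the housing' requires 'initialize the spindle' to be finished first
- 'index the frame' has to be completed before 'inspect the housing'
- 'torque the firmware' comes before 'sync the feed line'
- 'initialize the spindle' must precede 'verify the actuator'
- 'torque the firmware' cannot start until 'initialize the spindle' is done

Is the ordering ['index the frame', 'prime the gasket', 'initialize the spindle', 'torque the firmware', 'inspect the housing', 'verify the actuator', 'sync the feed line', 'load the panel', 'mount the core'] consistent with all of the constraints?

No

Here 'inspect the housing' comes after 'torque the firmware'.
But one of the constraints requires 'inspect the housing' before 'torque the firmware', so this ordering violates it.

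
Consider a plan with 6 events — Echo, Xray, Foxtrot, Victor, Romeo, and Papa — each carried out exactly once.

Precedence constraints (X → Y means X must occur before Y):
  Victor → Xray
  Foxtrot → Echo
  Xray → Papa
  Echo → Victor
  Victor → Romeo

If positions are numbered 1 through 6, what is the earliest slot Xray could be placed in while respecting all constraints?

4

The events that are forced before Xray, directly or transitively, are Echo, Foxtrot, Victor. That's 3 events.
With 3 mandatory predecessors, the earliest Xray can sit is position 3+1 = 4, and placing just those 3 first achieves it.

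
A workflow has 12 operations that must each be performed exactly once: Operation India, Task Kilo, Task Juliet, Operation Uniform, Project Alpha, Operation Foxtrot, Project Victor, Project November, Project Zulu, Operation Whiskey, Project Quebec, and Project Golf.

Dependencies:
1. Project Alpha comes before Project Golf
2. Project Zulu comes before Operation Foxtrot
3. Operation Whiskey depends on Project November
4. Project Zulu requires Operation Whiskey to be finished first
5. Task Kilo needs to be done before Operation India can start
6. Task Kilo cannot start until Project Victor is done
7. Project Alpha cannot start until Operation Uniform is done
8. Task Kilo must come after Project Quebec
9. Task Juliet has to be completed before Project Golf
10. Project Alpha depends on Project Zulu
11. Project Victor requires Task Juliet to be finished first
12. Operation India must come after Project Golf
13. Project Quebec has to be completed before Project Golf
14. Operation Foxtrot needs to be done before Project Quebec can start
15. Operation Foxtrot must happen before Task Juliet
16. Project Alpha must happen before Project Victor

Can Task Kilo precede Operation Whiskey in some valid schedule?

There is a dependency chain Operation Whiskey → Project Zulu → Project Alpha → Project Victor → Task Kilo, so Task Kilo always comes after Operation Whiskey.
So no valid ordering can have Task Kilo before Operation Whiskey.

No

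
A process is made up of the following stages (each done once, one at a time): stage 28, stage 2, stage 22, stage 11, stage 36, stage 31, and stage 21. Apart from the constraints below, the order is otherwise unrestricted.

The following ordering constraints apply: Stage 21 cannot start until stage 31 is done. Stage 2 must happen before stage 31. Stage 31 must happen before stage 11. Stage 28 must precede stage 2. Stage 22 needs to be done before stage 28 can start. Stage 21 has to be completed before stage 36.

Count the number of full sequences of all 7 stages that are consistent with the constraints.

3

Stage 22 is the only stage with nothing required before it, so every ordering starts there.
Enumerating by repeatedly choosing an available stage (one whose prerequisites are all placed) gives 3 distinct complete orderings.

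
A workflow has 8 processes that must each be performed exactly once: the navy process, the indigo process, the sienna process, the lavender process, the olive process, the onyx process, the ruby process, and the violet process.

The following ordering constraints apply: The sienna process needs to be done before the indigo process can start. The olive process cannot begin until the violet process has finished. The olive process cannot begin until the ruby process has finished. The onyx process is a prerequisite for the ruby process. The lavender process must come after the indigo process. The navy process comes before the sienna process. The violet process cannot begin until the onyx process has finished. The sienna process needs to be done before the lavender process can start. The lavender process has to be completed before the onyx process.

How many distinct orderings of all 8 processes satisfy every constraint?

The navy process is the only process with nothing required before it, so every ordering starts there.
Enumerating by repeatedly choosing an available process (one whose prerequisites are all placed) gives 2 distinct complete orderings.

2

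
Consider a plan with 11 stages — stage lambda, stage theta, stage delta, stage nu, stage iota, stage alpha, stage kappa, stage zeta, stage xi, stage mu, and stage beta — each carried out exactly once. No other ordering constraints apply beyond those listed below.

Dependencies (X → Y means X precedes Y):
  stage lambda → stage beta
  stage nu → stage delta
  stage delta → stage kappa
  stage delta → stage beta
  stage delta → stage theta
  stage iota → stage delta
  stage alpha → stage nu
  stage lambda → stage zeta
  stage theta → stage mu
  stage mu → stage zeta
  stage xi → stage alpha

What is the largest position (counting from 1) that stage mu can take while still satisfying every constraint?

10

The only stage forced after stage mu (directly or by a chain) is stage zeta.
With 1 mandatory successor out of 11 stages total, the latest slot for stage mu is 11−1 = 10, and it's reachable by doing all non-successors before stage mu.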